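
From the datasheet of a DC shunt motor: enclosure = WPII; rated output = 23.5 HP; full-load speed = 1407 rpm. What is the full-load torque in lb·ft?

87.8 lb·ft

P_out = 23.5 × 746 = 17531 W
ω = 2π × 1407/60 = 147.3 rad/s
τ = P_out/ω = 17531/147.3 = 119 N·m
In lb·ft: 119/1.356 = 87.8 lb·ft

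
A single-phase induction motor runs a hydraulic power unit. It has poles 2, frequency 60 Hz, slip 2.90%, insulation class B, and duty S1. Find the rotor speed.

3496 rpm

n_s = 120f/p = 120×60/2 = 3600 rpm
n = n_s(1 − s) = 3600 × (1 − 0.029) = 3496 rpm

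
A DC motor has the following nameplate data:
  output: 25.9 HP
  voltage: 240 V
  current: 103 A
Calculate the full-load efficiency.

78.2 %

P_out = 25.9 × 746 = 19321 W
P_in = V·I = 240 × 103 = 24720 W
η = P_out / P_in = 19321 / 24720 = 0.782 = 78.2%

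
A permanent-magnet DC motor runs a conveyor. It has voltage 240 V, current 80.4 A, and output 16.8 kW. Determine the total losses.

2500 W

P_in = V·I = 240×80.4 = 19296 W
P_out = 16800 W
Losses = P_in − P_out = 19296 − 16800 = 2496 W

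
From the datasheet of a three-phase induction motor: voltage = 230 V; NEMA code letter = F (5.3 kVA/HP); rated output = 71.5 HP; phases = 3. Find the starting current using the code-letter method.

S_LR = 5.3 × 71.5 = 378.95 kVA
I_LR = S_LR/(√3·V_L) = 378950/(1.732×230) = 951 A

951 A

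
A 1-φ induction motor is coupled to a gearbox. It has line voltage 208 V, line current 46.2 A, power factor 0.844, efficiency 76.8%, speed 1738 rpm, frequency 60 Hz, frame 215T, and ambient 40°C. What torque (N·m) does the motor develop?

P_in = V·I·cosφ = 208 × 46.2 × 0.844 = 8111 W
P_out = η·P_in = 0.768 × 8111 = 6229 W
n = 1738 rpm
ω = 2π×1738/60 = 182 rad/s
τ = P_out/ω = 6229/182 = 34.2 N·m

34.2 N·m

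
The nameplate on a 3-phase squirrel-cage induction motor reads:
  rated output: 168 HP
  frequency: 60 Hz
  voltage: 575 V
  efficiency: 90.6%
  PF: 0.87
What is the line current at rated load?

160 A

P_out = 168 × 746 = 125328 W
P_in = P_out / η = 125328 / 0.906 = 138331 W
I_L = P_in / (√3·V_L·cosφ) = 138331 / (1.732 × 575 × 0.87) = 160 A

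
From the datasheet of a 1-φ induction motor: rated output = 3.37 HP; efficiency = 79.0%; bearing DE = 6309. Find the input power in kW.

3.18 kW

P_out = 3.37 × 746 = 2514 W
P_in = P_out/η = 2514/0.79 = 3182 W = 3.18 kW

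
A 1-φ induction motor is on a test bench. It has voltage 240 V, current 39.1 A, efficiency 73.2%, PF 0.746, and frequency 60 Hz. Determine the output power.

P_in = V·I·cosφ = 240 × 39.1 × 0.746 = 7000 W
P_out = η·P_in = 0.732 × 7000 = 5124 W

5.12 kW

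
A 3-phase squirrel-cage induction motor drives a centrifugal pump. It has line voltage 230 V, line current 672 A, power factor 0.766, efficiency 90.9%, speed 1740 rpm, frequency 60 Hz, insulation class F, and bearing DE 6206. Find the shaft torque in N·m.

P_in = √3·V·I·cosφ = 1.732 × 230 × 672 × 0.766 = 205057 W
P_out = η·P_in = 0.909 × 205057 = 186397 W
n = 1740 rpm
ω = 2π×1740/60 = 182.2 rad/s
τ = P_out/ω = 186397/182.2 = 1020 N·m

1020 N·m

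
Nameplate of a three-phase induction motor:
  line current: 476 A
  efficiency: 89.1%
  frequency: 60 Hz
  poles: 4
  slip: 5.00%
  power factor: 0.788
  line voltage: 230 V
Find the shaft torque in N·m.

P_in = √3·V·I·cosφ = 1.732 × 230 × 476 × 0.788 = 149420 W
P_out = η·P_in = 0.891 × 149420 = 133133 W
n_s = 120×60/4 = 1800 rpm; n = 1800×(1−0.05) = 1710 rpm
ω = 2π×1710/60 = 179.1 rad/s
τ = P_out/ω = 133133/179.1 = 743 N·m

743 N·m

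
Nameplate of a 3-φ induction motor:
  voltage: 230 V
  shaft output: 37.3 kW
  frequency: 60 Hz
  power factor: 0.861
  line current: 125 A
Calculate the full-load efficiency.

87.0 %

P_out = 37.3 kW = 37300 W
P_in = √3·V_L·I_L·cosφ = 1.732 × 230 × 125 × 0.861 = 42873 W
η = P_out / P_in = 37300 / 42873 = 0.870 = 87.0%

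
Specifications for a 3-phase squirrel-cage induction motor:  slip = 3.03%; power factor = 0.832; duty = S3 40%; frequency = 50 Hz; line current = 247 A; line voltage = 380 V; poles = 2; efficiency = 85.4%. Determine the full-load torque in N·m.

379 N·m

P_in = √3·V·I·cosφ = 1.732 × 380 × 247 × 0.832 = 135255 W
P_out = η·P_in = 0.854 × 135255 = 115508 W
n_s = 120×50/2 = 3000 rpm; n = 3000×(1−0.0303) = 2909 rpm
ω = 2π×2909/60 = 304.6 rad/s
τ = P_out/ω = 115508/304.6 = 379 N·m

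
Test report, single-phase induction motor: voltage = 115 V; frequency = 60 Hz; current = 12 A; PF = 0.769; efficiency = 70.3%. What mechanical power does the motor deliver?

P_in = V·I·cosφ = 115 × 12 × 0.769 = 1061 W
P_out = η·P_in = 0.703 × 1061 = 746 W

0.746 kW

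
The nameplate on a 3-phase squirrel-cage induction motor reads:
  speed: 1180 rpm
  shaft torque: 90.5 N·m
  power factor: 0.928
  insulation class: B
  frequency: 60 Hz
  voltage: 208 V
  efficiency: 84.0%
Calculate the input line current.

ω = 2π×1180/60 = 123.6 rad/s; P_out = τω = 90.5 × 123.6 = 11186 W
P_in = P_out / η = 11186 / 0.840 = 13317 W
I_L = P_in / (√3·V_L·cosφ) = 13317 / (1.732 × 208 × 0.928) = 39.8 A

39.8 A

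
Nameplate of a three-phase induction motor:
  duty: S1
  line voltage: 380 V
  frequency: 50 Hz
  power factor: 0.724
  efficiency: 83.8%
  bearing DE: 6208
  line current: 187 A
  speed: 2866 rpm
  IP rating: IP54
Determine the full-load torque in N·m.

249 N·m

P_in = √3·V·I·cosφ = 1.732 × 380 × 187 × 0.724 = 89107 W
P_out = η·P_in = 0.838 × 89107 = 74672 W
n = 2866 rpm
ω = 2π×2866/60 = 300.1 rad/s
τ = P_out/ω = 74672/300.1 = 249 N·m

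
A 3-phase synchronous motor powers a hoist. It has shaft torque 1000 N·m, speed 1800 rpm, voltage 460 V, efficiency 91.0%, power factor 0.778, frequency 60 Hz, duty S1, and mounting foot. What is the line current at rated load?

ω = 2π×1800/60 = 188.5 rad/s; P_out = τω = 1000 × 188.5 = 188500 W
P_in = P_out / η = 188500 / 0.910 = 207143 W
I_L = P_in / (√3·V_L·cosφ) = 207143 / (1.732 × 460 × 0.778) = 334 A

334 A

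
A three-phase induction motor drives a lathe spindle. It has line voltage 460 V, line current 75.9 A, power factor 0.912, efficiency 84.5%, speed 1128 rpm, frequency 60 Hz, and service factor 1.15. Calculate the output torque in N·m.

P_in = √3·V·I·cosφ = 1.732 × 460 × 75.9 × 0.912 = 55150 W
P_out = η·P_in = 0.845 × 55150 = 46602 W
n = 1128 rpm
ω = 2π×1128/60 = 118.1 rad/s
τ = P_out/ω = 46602/118.1 = 395 N·m

395 N·m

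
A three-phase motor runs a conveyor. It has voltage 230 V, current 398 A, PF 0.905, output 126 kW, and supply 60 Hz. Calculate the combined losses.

17.5 kW

P_in = √3·V·I·cosφ = 1.732×230×398×0.905 = 143485 W
P_out = 126000 W
Losses = P_in − P_out = 143485 − 126000 = 17485 W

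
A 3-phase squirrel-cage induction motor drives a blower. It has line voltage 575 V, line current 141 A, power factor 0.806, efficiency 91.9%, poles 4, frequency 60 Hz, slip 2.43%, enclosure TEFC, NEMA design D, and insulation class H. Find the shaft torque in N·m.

P_in = √3·V·I·cosφ = 1.732 × 575 × 141 × 0.806 = 113180 W
P_out = η·P_in = 0.919 × 113180 = 104012 W
n_s = 120×60/4 = 1800 rpm; n = 1800×(1−0.0243) = 1756 rpm
ω = 2π×1756/60 = 183.9 rad/s
τ = P_out/ω = 104012/183.9 = 566 N·m

566 N·m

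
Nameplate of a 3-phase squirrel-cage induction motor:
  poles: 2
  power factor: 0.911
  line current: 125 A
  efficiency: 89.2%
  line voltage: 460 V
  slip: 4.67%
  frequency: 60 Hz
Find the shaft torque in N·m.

P_in = √3·V·I·cosφ = 1.732 × 460 × 125 × 0.911 = 90726 W
P_out = η·P_in = 0.892 × 90726 = 80928 W
n_s = 120×60/2 = 3600 rpm; n = 3600×(1−0.0467) = 3432 rpm
ω = 2π×3432/60 = 359.4 rad/s
τ = P_out/ω = 80928/359.4 = 225 N·m

225 N·m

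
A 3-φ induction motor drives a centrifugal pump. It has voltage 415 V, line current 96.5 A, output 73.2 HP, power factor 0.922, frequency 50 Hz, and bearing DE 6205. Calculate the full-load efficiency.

P_out = 73.2 × 746 = 54607 W
P_in = √3·V_L·I_L·cosφ = 1.732 × 415 × 96.5 × 0.922 = 63952 W
η = P_out / P_in = 54607 / 63952 = 0.854 = 85.4%

85.4 %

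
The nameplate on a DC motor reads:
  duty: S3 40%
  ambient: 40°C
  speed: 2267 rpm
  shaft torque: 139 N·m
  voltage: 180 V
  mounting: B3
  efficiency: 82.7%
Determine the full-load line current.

ω = 2π×2267/60 = 237.4 rad/s; P_out = τω = 139 × 237.4 = 32999 W
P_in = P_out / η = 32999 / 0.827 = 39902 W
I = P_in / V = 39902 / 180 = 222 A

222 A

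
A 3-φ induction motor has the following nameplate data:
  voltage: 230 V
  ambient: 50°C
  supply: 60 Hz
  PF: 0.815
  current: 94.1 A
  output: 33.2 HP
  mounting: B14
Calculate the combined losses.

5780 W

P_in = √3·V·I·cosφ = 1.732×230×94.1×0.815 = 30551 W
P_out = 33.2×746 = 24767 W
Losses = P_in − P_out = 30551 − 24767 = 5784 W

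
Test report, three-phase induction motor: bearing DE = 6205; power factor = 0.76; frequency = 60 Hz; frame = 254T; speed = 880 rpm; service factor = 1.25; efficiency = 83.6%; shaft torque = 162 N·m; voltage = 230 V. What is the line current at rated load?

ω = 2π×880/60 = 92.15 rad/s; P_out = τω = 162 × 92.15 = 14928 W
P_in = P_out / η = 14928 / 0.836 = 17856 W
I_L = P_in / (√3·V_L·cosφ) = 17856 / (1.732 × 230 × 0.76) = 59 A

59 A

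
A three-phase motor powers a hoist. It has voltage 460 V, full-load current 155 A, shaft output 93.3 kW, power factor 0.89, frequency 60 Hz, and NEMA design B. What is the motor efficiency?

84.9 %

P_out = 93.3 kW = 93300 W
P_in = √3·V_L·I_L·cosφ = 1.732 × 460 × 155 × 0.89 = 109908 W
η = P_out / P_in = 93300 / 109908 = 0.849 = 84.9%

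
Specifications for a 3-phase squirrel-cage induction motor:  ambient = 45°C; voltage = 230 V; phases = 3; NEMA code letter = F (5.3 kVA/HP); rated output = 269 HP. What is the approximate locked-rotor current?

3580 A

S_LR = 5.3 × 269 = 1425.7 kVA
I_LR = S_LR/(√3·V_L) = 1425700/(1.732×230) = 3580 A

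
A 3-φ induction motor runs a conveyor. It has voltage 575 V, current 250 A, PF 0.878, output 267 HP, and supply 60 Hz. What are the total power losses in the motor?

19.4 kW

P_in = √3·V·I·cosφ = 1.732×575×250×0.878 = 218600 W
P_out = 267×746 = 199182 W
Losses = P_in − P_out = 218600 − 199182 = 19418 W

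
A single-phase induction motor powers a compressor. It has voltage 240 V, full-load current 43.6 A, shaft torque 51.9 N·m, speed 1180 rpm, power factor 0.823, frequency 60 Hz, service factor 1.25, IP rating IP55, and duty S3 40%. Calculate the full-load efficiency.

74.5 %

ω = 2π × 1180/60 = 123.6 rad/s; P_out = τω = 51.9 × 123.6 = 6415 W
P_in = V·I·cosφ = 240 × 43.6 × 0.823 = 8612 W
η = P_out / P_in = 6415 / 8612 = 0.745 = 74.5%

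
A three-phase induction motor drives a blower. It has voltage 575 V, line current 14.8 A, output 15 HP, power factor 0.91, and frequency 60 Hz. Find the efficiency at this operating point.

83.4 %

P_out = 15 × 746 = 11190 W
P_in = √3·V_L·I_L·cosφ = 1.732 × 575 × 14.8 × 0.91 = 13413 W
η = P_out / P_in = 11190 / 13413 = 0.834 = 83.4%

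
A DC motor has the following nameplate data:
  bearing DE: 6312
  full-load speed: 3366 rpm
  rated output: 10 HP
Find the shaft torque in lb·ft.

P_out = 10 × 746 = 7460 W
ω = 2π × 3366/60 = 352.5 rad/s
τ = P_out/ω = 7460/352.5 = 21.16 N·m
In lb·ft: 21.16/1.356 = 15.6 lb·ft

15.6 lb·ft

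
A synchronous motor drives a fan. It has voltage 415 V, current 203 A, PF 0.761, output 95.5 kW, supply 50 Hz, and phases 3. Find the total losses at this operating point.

P_in = √3·V·I·cosφ = 1.732×415×203×0.761 = 111039 W
P_out = 95500 W
Losses = P_in − P_out = 111039 − 95500 = 15539 W

15.5 kW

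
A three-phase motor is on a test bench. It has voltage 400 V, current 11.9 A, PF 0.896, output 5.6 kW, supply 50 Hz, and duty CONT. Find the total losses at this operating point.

P_in = √3·V·I·cosφ = 1.732×400×11.9×0.896 = 7387 W
P_out = 5600 W
Losses = P_in − P_out = 7387 − 5600 = 1787 W

1.79 kW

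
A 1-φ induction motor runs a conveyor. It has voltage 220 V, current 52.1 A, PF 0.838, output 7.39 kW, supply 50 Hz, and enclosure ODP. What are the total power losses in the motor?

2.22 kW

P_in = V·I·cosφ = 220×52.1×0.838 = 9605 W
P_out = 7390 W
Losses = P_in − P_out = 9605 − 7390 = 2215 W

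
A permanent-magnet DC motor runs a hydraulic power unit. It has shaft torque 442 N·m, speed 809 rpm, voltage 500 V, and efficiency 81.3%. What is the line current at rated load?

92.1 A

ω = 2π×809/60 = 84.72 rad/s; P_out = τω = 442 × 84.72 = 37446 W
P_in = P_out / η = 37446 / 0.813 = 46059 W
I = P_in / V = 46059 / 500 = 92.1 A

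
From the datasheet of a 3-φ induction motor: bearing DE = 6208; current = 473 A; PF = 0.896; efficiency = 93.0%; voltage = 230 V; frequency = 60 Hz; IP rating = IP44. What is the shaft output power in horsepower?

P_in = √3·V·I·cosφ = 1.732 × 230 × 473 × 0.896 = 168828 W
P_out = η·P_in = 0.93 × 168828 = 157010 W
= 157010/746 = 210 HP

210 HP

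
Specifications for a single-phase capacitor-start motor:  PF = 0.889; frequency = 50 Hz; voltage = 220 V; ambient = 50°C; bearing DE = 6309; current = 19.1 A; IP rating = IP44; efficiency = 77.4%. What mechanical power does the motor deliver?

P_in = V·I·cosφ = 220 × 19.1 × 0.889 = 3736 W
P_out = η·P_in = 0.774 × 3736 = 2892 W

2.89 kW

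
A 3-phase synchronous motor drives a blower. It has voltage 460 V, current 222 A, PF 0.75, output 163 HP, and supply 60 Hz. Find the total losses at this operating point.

P_in = √3·V·I·cosφ = 1.732×460×222×0.75 = 132654 W
P_out = 163×746 = 121598 W
Losses = P_in − P_out = 132654 − 121598 = 11056 W

11.1 kW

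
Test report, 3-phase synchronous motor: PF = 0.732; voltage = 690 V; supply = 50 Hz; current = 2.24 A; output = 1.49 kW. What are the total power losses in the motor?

470 W

P_in = √3·V·I·cosφ = 1.732×690×2.24×0.732 = 1960 W
P_out = 1490 W
Losses = P_in − P_out = 1960 − 1490 = 470 W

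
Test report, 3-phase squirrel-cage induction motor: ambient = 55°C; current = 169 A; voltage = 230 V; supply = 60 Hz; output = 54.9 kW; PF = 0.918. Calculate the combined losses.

6900 W

P_in = √3·V·I·cosφ = 1.732×230×169×0.918 = 61802 W
P_out = 54900 W
Losses = P_in − P_out = 61802 − 54900 = 6902 W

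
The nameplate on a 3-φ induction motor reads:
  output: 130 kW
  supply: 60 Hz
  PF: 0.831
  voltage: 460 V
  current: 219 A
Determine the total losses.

15000 W

P_in = √3·V·I·cosφ = 1.732×460×219×0.831 = 144994 W
P_out = 130000 W
Losses = P_in − P_out = 144994 − 130000 = 14994 W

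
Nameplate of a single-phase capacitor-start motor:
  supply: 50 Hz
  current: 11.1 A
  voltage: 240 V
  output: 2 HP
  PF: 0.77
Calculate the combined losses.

P_in = V·I·cosφ = 240×11.1×0.77 = 2051 W
P_out = 2×746 = 1492 W
Losses = P_in − P_out = 2051 − 1492 = 559 W

559 W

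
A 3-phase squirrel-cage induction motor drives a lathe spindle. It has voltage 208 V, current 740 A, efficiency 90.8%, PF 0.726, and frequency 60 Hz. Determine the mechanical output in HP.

236 HP

P_in = √3·V·I·cosφ = 1.732 × 208 × 740 × 0.726 = 193544 W
P_out = η·P_in = 0.908 × 193544 = 175738 W
= 175738/746 = 236 HP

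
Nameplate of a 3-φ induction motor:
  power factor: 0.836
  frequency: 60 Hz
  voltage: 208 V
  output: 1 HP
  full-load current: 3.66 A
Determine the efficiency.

67.7 %

P_out = 1 × 746 = 746 W
P_in = √3·V_L·I_L·cosφ = 1.732 × 208 × 3.66 × 0.836 = 1102 W
η = P_out / P_in = 746 / 1102 = 0.677 = 67.7%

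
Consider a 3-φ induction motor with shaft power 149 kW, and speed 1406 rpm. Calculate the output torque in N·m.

1010 N·m

ω = 2π × 1406/60 = 147.2 rad/s
τ = P/ω = 149000/147.2 = 1010 N·m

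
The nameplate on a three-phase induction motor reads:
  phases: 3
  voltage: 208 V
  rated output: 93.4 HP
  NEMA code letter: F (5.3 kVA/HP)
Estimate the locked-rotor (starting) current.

1370 A

S_LR = 5.3 × 93.4 = 495.02 kVA
I_LR = S_LR/(√3·V_L) = 495020/(1.732×208) = 1370 A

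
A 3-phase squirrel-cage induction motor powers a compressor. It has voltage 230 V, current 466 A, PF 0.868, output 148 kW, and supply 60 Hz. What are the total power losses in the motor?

P_in = √3·V·I·cosφ = 1.732×230×466×0.868 = 161132 W
P_out = 148000 W
Losses = P_in − P_out = 161132 − 148000 = 13132 W

13100 W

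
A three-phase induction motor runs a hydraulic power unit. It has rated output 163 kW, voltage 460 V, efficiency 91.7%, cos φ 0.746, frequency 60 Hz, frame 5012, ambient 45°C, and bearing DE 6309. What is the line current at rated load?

299 A

P_out = 163 kW = 163000 W
P_in = P_out / η = 163000 / 0.917 = 177754 W
I_L = P_in / (√3·V_L·cosφ) = 177754 / (1.732 × 460 × 0.746) = 299 A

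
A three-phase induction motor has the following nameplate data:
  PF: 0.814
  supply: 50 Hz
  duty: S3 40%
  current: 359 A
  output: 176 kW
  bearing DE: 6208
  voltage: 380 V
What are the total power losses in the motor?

16300 W

P_in = √3·V·I·cosφ = 1.732×380×359×0.814 = 192331 W
P_out = 176000 W
Losses = P_in − P_out = 192331 − 176000 = 16331 W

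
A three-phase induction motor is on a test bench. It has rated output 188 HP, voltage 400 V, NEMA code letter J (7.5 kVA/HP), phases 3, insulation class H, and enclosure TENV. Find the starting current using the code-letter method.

2040 A

S_LR = 7.5 × 188 = 1410 kVA
I_LR = S_LR/(√3·V_L) = 1410000/(1.732×400) = 2040 A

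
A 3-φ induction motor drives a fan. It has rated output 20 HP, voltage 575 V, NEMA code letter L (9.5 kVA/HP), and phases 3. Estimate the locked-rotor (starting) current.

S_LR = 9.5 × 20 = 190 kVA
I_LR = S_LR/(√3·V_L) = 190000/(1.732×575) = 191 A

191 A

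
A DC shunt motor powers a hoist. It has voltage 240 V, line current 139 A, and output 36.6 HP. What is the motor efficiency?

P_out = 36.6 × 746 = 27304 W
P_in = V·I = 240 × 139 = 33360 W
η = P_out / P_in = 27304 / 33360 = 0.818 = 81.8%

81.8 %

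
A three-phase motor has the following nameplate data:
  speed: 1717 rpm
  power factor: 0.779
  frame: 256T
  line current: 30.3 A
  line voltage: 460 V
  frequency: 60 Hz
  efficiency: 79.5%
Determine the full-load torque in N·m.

83.2 N·m

P_in = √3·V·I·cosφ = 1.732 × 460 × 30.3 × 0.779 = 18806 W
P_out = η·P_in = 0.795 × 18806 = 14951 W
n = 1717 rpm
ω = 2π×1717/60 = 179.8 rad/s
τ = P_out/ω = 14951/179.8 = 83.2 N·m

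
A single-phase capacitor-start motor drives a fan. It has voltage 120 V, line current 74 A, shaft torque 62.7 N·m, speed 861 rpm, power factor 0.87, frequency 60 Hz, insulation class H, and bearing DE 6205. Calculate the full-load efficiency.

73.2 %

ω = 2π × 861/60 = 90.16 rad/s; P_out = τω = 62.7 × 90.16 = 5653 W
P_in = V·I·cosφ = 120 × 74 × 0.87 = 7726 W
η = P_out / P_in = 5653 / 7726 = 0.732 = 73.2%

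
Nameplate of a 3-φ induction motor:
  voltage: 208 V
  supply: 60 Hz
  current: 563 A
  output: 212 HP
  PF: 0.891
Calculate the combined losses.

P_in = √3·V·I·cosφ = 1.732×208×563×0.891 = 180716 W
P_out = 212×746 = 158152 W
Losses = P_in − P_out = 180716 − 158152 = 22564 W

22.6 kW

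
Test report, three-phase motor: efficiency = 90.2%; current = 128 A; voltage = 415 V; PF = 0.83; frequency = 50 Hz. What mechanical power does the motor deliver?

P_in = √3·V·I·cosφ = 1.732 × 415 × 128 × 0.83 = 76363 W
P_out = η·P_in = 0.902 × 76363 = 68879 W

68.9 kW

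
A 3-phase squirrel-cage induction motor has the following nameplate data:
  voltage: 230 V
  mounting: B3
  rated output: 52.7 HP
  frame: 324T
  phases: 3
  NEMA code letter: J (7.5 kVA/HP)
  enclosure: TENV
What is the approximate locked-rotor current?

992 A

S_LR = 7.5 × 52.7 = 395.25 kVA
I_LR = S_LR/(√3·V_L) = 395250/(1.732×230) = 992 A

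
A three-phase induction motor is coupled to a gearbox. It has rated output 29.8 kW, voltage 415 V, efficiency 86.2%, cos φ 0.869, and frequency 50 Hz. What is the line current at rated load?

55.3 A

P_out = 29.8 kW = 29800 W
P_in = P_out / η = 29800 / 0.862 = 34571 W
I_L = P_in / (√3·V_L·cosφ) = 34571 / (1.732 × 415 × 0.869) = 55.3 A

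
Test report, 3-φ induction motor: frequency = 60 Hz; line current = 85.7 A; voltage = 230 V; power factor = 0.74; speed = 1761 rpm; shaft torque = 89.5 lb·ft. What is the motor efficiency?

88.6 %

τ = 89.5 lb·ft × 1.356 = 121.4 N·m
ω = 2π × 1761/60 = 184.4 rad/s; P_out = τω = 121.4 × 184.4 = 22386 W
P_in = √3·V_L·I_L·cosφ = 1.732 × 230 × 85.7 × 0.74 = 25263 W
η = P_out / P_in = 22386 / 25263 = 0.886 = 88.6%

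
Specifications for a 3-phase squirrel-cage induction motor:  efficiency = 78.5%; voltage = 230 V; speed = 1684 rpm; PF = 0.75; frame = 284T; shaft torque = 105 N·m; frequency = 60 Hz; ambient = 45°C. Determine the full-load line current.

78.9 A

ω = 2π×1684/60 = 176.3 rad/s; P_out = τω = 105 × 176.3 = 18512 W
P_in = P_out / η = 18512 / 0.785 = 23582 W
I_L = P_in / (√3·V_L·cosφ) = 23582 / (1.732 × 230 × 0.75) = 78.9 A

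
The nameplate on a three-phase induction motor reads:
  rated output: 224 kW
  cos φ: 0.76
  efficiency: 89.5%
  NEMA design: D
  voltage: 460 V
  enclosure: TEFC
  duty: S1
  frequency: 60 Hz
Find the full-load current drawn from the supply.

P_out = 224 kW = 224000 W
P_in = P_out / η = 224000 / 0.895 = 250279 W
I_L = P_in / (√3·V_L·cosφ) = 250279 / (1.732 × 460 × 0.76) = 413 A

413 A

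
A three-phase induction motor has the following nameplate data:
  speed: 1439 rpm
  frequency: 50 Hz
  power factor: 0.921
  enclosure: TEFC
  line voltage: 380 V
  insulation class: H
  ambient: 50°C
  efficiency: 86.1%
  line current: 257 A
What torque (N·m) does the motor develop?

890 N·m

P_in = √3·V·I·cosφ = 1.732 × 380 × 257 × 0.921 = 155784 W
P_out = η·P_in = 0.861 × 155784 = 134130 W
n = 1439 rpm
ω = 2π×1439/60 = 150.7 rad/s
τ = P_out/ω = 134130/150.7 = 890 N·m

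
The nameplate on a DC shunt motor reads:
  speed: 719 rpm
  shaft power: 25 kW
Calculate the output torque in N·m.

332 N·m

ω = 2π × 719/60 = 75.29 rad/s
τ = P/ω = 25000/75.29 = 332 N·m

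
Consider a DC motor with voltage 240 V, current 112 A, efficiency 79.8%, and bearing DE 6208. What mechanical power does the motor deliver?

P_in = V·I = 240 × 112 = 26880 W
P_out = η·P_in = 0.798 × 26880 = 21450 W

21.5 kW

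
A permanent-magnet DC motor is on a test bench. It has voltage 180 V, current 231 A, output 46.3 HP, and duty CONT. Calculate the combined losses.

7.04 kW

P_in = V·I = 180×231 = 41580 W
P_out = 46.3×746 = 34540 W
Losses = P_in − P_out = 41580 − 34540 = 7040 W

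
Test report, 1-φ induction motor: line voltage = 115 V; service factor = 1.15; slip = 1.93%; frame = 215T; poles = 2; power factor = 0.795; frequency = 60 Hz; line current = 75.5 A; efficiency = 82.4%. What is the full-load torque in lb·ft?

11.3 lb·ft

P_in = V·I·cosφ = 115 × 75.5 × 0.795 = 6903 W
P_out = η·P_in = 0.824 × 6903 = 5688 W
n_s = 120×60/2 = 3600 rpm; n = 3600×(1−0.0193) = 3531 rpm
ω = 2π×3531/60 = 369.8 rad/s
τ = P_out/ω = 5688/369.8 = 15.38 N·m
In lb·ft: 15.38/1.356 = 11.3 lb·ft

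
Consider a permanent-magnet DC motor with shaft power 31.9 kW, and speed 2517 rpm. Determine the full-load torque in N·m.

121 N·m

ω = 2π × 2517/60 = 263.6 rad/s
τ = P/ω = 31900/263.6 = 121 N·m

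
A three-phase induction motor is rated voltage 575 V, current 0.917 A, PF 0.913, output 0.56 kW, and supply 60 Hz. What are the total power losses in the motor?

P_in = √3·V·I·cosφ = 1.732×575×0.917×0.913 = 834 W
P_out = 560 W
Losses = P_in − P_out = 834 − 560 = 274 W

274 W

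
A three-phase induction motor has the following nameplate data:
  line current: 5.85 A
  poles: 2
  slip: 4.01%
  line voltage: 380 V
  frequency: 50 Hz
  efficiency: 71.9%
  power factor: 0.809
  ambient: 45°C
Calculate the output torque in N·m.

7.43 N·m

P_in = √3·V·I·cosφ = 1.732 × 380 × 5.85 × 0.809 = 3115 W
P_out = η·P_in = 0.719 × 3115 = 2240 W
n_s = 120×50/2 = 3000 rpm; n = 3000×(1−0.0401) = 2880 rpm
ω = 2π×2880/60 = 301.6 rad/s
τ = P_out/ω = 2240/301.6 = 7.43 N·m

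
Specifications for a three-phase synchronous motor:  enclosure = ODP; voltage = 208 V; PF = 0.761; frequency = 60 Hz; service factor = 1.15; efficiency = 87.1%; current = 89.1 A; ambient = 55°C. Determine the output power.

P_in = √3·V·I·cosφ = 1.732 × 208 × 89.1 × 0.761 = 24427 W
P_out = η·P_in = 0.871 × 24427 = 21276 W

21.3 kW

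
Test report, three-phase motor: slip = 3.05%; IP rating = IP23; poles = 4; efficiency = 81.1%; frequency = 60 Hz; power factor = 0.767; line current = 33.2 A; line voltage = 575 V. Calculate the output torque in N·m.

113 N·m

P_in = √3·V·I·cosφ = 1.732 × 575 × 33.2 × 0.767 = 25360 W
P_out = η·P_in = 0.811 × 25360 = 20567 W
n_s = 120×60/4 = 1800 rpm; n = 1800×(1−0.0305) = 1745 rpm
ω = 2π×1745/60 = 182.7 rad/s
τ = P_out/ω = 20567/182.7 = 113 N·m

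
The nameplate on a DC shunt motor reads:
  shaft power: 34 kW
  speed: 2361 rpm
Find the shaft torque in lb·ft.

101 lb·ft

ω = 2π × 2361/60 = 247.2 rad/s
τ = P/ω = 34000/247.2 = 137.5 N·m
In lb·ft: 137.5/1.356 = 101 lb·ft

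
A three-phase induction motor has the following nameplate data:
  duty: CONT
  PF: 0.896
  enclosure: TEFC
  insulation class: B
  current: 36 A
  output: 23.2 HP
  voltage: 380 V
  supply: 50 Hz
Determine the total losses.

3.92 kW

P_in = √3·V·I·cosφ = 1.732×380×36×0.896 = 21230 W
P_out = 23.2×746 = 17307 W
Losses = P_in − P_out = 21230 − 17307 = 3923 W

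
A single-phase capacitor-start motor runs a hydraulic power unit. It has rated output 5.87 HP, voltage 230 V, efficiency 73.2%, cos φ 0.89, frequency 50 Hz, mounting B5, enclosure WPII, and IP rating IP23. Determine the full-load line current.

P_out = 5.87 × 746 = 4379 W
P_in = P_out / η = 4379 / 0.732 = 5982 W
I = P_in / (V·cosφ) = 5982 / (230 × 0.89) = 29.2 A

29.2 A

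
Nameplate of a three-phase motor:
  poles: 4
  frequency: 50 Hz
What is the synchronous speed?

1500 rpm

n_s = 120f/p = 120×50/4 = 1500 rpm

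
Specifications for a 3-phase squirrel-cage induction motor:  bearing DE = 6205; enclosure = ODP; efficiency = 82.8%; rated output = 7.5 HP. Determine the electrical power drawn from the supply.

6.76 kW

P_out = 7.5 × 746 = 5595 W
P_in = P_out/η = 5595/0.828 = 6757 W = 6.76 kW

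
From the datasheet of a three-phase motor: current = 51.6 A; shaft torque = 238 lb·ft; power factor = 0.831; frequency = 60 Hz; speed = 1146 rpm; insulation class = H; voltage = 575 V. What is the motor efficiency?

τ = 238 lb·ft × 1.356 = 322.7 N·m
ω = 2π × 1146/60 = 120 rad/s; P_out = τω = 322.7 × 120 = 38724 W
P_in = √3·V_L·I_L·cosφ = 1.732 × 575 × 51.6 × 0.831 = 42704 W
η = P_out / P_in = 38724 / 42704 = 0.907 = 90.7%

90.7 %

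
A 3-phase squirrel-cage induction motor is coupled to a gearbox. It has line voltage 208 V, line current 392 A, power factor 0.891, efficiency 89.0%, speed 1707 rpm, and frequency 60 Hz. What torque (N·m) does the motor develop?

626 N·m

P_in = √3·V·I·cosφ = 1.732 × 208 × 392 × 0.891 = 125827 W
P_out = η·P_in = 0.89 × 125827 = 111986 W
n = 1707 rpm
ω = 2π×1707/60 = 178.8 rad/s
τ = P_out/ω = 111986/178.8 = 626 N·m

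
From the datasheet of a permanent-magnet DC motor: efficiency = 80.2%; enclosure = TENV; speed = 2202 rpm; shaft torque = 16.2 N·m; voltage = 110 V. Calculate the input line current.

42.3 A

ω = 2π×2202/60 = 230.6 rad/s; P_out = τω = 16.2 × 230.6 = 3736 W
P_in = P_out / η = 3736 / 0.802 = 4658 W
I = P_in / V = 4658 / 110 = 42.3 A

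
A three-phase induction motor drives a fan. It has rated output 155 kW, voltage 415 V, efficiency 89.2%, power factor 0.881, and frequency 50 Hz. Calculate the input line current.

274 A

P_out = 155 kW = 155000 W
P_in = P_out / η = 155000 / 0.892 = 173767 W
I_L = P_in / (√3·V_L·cosφ) = 173767 / (1.732 × 415 × 0.881) = 274 A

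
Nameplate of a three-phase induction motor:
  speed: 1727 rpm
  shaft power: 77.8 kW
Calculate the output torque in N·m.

ω = 2π × 1727/60 = 180.9 rad/s
τ = P/ω = 77800/180.9 = 430 N·m

430 N·m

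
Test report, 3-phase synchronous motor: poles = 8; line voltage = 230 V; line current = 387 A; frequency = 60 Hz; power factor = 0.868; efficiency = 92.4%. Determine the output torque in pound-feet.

968 lb·ft

P_in = √3·V·I·cosφ = 1.732 × 230 × 387 × 0.868 = 133815 W
P_out = η·P_in = 0.924 × 133815 = 123645 W
n = n_s = 120×60/8 = 900 rpm (synchronous)
ω = 2π×900/60 = 94.25 rad/s
τ = P_out/ω = 123645/94.25 = 1312 N·m
In lb·ft: 1312/1.356 = 968 lb·ft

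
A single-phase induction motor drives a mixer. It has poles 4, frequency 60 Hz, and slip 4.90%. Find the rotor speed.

n_s = 120f/p = 120×60/4 = 1800 rpm
n = n_s(1 − s) = 1800 × (1 − 0.049) = 1712 rpm

1712 rpm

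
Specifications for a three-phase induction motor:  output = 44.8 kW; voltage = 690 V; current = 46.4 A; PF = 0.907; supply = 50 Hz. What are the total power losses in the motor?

5.5 kW

P_in = √3·V·I·cosφ = 1.732×690×46.4×0.907 = 50295 W
P_out = 44800 W
Losses = P_in − P_out = 50295 − 44800 = 5495 W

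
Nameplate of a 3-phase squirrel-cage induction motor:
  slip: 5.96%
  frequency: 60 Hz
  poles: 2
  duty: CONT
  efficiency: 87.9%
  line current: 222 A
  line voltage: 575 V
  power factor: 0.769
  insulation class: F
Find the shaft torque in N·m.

P_in = √3·V·I·cosφ = 1.732 × 575 × 222 × 0.769 = 170018 W
P_out = η·P_in = 0.879 × 170018 = 149446 W
n_s = 120×60/2 = 3600 rpm; n = 3600×(1−0.0596) = 3385 rpm
ω = 2π×3385/60 = 354.5 rad/s
τ = P_out/ω = 149446/354.5 = 422 N·m

422 N·m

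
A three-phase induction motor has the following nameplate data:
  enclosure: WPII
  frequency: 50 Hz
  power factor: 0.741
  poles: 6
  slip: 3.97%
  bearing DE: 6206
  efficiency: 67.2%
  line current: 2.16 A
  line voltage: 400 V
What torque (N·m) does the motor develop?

7.41 N·m

P_in = √3·V·I·cosφ = 1.732 × 400 × 2.16 × 0.741 = 1109 W
P_out = η·P_in = 0.672 × 1109 = 745 W
n_s = 120×50/6 = 1000 rpm; n = 1000×(1−0.0397) = 960 rpm
ω = 2π×960/60 = 100.5 rad/s
τ = P_out/ω = 745/100.5 = 7.41 N·m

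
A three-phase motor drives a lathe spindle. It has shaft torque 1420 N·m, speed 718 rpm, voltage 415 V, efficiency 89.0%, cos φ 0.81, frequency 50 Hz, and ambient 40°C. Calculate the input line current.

206 A

ω = 2π×718/60 = 75.19 rad/s; P_out = τω = 1420 × 75.19 = 106770 W
P_in = P_out / η = 106770 / 0.890 = 119966 W
I_L = P_in / (√3·V_L·cosφ) = 119966 / (1.732 × 415 × 0.81) = 206 A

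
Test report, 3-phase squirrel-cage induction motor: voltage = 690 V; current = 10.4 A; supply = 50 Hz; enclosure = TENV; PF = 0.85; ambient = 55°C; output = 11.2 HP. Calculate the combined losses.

2.21 kW

P_in = √3·V·I·cosφ = 1.732×690×10.4×0.85 = 10565 W
P_out = 11.2×746 = 8355 W
Losses = P_in − P_out = 10565 − 8355 = 2210 W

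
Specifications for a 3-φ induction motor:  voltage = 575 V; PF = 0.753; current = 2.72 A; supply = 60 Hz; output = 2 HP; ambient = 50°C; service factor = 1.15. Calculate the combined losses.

P_in = √3·V·I·cosφ = 1.732×575×2.72×0.753 = 2040 W
P_out = 2×746 = 1492 W
Losses = P_in − P_out = 2040 − 1492 = 548 W

548 W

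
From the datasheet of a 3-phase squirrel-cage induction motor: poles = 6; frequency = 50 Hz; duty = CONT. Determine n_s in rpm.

1000 rpm

n_s = 120f/p = 120×50/6 = 1000 rpm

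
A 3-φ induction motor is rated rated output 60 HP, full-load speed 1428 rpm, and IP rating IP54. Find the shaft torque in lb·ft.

P_out = 60 × 746 = 44760 W
ω = 2π × 1428/60 = 149.5 rad/s
τ = P_out/ω = 44760/149.5 = 299.4 N·m
In lb·ft: 299.4/1.356 = 221 lb·ft

221 lb·ft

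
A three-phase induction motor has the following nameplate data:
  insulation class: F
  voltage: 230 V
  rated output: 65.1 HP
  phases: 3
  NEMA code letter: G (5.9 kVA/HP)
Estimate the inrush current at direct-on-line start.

964 A

S_LR = 5.9 × 65.1 = 384.09 kVA
I_LR = S_LR/(√3·V_L) = 384090/(1.732×230) = 964 A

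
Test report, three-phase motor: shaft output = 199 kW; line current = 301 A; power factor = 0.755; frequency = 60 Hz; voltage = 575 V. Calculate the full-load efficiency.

P_out = 199 kW = 199000 W
P_in = √3·V_L·I_L·cosφ = 1.732 × 575 × 301 × 0.755 = 226323 W
η = P_out / P_in = 199000 / 226323 = 0.879 = 87.9%

87.9 %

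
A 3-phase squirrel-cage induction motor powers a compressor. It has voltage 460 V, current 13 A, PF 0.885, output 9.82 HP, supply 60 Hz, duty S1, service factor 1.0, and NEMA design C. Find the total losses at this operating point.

P_in = √3·V·I·cosφ = 1.732×460×13×0.885 = 9166 W
P_out = 9.82×746 = 7326 W
Losses = P_in − P_out = 9166 − 7326 = 1840 W

1.84 kW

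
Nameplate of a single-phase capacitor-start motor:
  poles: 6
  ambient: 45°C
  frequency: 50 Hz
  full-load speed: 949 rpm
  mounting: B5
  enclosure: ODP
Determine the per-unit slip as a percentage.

5.1 %

n_s = 120f/p = 120×50/6 = 1000 rpm
s = (n_s − n)/n_s = (1000 − 949)/1000 = 0.0510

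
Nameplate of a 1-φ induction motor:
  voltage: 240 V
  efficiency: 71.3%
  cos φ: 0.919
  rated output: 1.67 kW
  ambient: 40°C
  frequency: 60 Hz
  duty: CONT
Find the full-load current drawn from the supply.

10.6 A

P_out = 1.67 kW = 1670 W
P_in = P_out / η = 1670 / 0.713 = 2342 W
I = P_in / (V·cosφ) = 2342 / (240 × 0.919) = 10.6 A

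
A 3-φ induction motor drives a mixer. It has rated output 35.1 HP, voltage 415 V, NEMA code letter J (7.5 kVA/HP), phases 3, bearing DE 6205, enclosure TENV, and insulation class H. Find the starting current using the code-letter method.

S_LR = 7.5 × 35.1 = 263.25 kVA
I_LR = S_LR/(√3·V_L) = 263250/(1.732×415) = 366 A

366 A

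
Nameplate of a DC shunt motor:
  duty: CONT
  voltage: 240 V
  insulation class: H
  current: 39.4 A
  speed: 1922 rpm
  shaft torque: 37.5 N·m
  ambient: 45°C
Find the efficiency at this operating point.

79.8 %

ω = 2π × 1922/60 = 201.3 rad/s; P_out = τω = 37.5 × 201.3 = 7549 W
P_in = V·I = 240 × 39.4 = 9456 W
η = P_out / P_in = 7549 / 9456 = 0.798 = 79.8%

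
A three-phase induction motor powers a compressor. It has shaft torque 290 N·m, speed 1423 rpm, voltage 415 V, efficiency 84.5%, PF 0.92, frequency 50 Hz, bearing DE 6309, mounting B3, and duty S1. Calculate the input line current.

77.3 A

ω = 2π×1423/60 = 149 rad/s; P_out = τω = 290 × 149 = 43210 W
P_in = P_out / η = 43210 / 0.845 = 51136 W
I_L = P_in / (√3·V_L·cosφ) = 51136 / (1.732 × 415 × 0.92) = 77.3 A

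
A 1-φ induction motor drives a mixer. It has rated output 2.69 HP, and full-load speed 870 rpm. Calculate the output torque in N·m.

P_out = 2.69 × 746 = 2007 W
ω = 2π × 870/60 = 91.11 rad/s
τ = P_out/ω = 2007/91.11 = 22 N·m

22 N·m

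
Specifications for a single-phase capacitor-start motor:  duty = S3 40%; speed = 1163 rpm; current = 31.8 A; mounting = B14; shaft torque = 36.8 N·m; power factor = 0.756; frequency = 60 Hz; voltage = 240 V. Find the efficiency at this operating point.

ω = 2π × 1163/60 = 121.8 rad/s; P_out = τω = 36.8 × 121.8 = 4482 W
P_in = V·I·cosφ = 240 × 31.8 × 0.756 = 5770 W
η = P_out / P_in = 4482 / 5770 = 0.777 = 77.7%

77.7 %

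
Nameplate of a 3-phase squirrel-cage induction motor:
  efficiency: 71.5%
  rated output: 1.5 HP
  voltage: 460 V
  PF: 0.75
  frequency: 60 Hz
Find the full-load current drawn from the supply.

2.62 A

P_out = 1.5 × 746 = 1119 W
P_in = P_out / η = 1119 / 0.715 = 1565 W
I_L = P_in / (√3·V_L·cosφ) = 1565 / (1.732 × 460 × 0.75) = 2.62 A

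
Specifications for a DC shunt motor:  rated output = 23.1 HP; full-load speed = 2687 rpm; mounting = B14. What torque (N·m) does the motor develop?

P_out = 23.1 × 746 = 17233 W
ω = 2π × 2687/60 = 281.4 rad/s
τ = P_out/ω = 17233/281.4 = 61.2 N·m

61.2 N·m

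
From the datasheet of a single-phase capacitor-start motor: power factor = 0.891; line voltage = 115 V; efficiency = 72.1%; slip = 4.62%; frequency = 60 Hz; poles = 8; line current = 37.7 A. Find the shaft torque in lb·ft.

22.9 lb·ft

P_in = V·I·cosφ = 115 × 37.7 × 0.891 = 3863 W
P_out = η·P_in = 0.721 × 3863 = 2785 W
n_s = 120×60/8 = 900 rpm; n = 900×(1−0.0462) = 858 rpm
ω = 2π×858/60 = 89.85 rad/s
τ = P_out/ω = 2785/89.85 = 31 N·m
In lb·ft: 31/1.356 = 22.9 lb·ft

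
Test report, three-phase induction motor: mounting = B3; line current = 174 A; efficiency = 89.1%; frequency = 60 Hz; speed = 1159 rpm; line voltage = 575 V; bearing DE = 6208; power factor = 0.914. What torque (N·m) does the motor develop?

P_in = √3·V·I·cosφ = 1.732 × 575 × 174 × 0.914 = 158384 W
P_out = η·P_in = 0.891 × 158384 = 141120 W
n = 1159 rpm
ω = 2π×1159/60 = 121.4 rad/s
τ = P_out/ω = 141120/121.4 = 1160 N·m

1160 N·m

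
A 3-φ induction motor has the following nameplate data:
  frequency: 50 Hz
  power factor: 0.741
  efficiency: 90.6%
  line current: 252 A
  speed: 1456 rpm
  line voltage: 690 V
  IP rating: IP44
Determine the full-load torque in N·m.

P_in = √3·V·I·cosφ = 1.732 × 690 × 252 × 0.741 = 223160 W
P_out = η·P_in = 0.906 × 223160 = 202183 W
n = 1456 rpm
ω = 2π×1456/60 = 152.5 rad/s
τ = P_out/ω = 202183/152.5 = 1330 N·m

1330 N·m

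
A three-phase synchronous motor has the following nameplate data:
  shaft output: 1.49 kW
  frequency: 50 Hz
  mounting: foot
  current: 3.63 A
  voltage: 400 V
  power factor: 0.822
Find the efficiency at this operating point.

72.1 %

P_out = 1.49 kW = 1490 W
P_in = √3·V_L·I_L·cosφ = 1.732 × 400 × 3.63 × 0.822 = 2067 W
η = P_out / P_in = 1490 / 2067 = 0.721 = 72.1%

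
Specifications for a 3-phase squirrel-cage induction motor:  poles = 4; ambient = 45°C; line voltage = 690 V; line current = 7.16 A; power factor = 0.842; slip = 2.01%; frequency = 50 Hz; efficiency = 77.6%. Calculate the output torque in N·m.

P_in = √3·V·I·cosφ = 1.732 × 690 × 7.16 × 0.842 = 7205 W
P_out = η·P_in = 0.776 × 7205 = 5591 W
n_s = 120×50/4 = 1500 rpm; n = 1500×(1−0.0201) = 1470 rpm
ω = 2π×1470/60 = 153.9 rad/s
τ = P_out/ω = 5591/153.9 = 36.3 N·m

36.3 N·m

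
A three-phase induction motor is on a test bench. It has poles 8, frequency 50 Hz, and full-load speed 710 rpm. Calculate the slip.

n_s = 120f/p = 120×50/8 = 750 rpm
s = (n_s − n)/n_s = (750 − 710)/750 = 0.0533

5.33 %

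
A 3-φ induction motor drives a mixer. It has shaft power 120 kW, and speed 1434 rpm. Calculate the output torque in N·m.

799 N·m

ω = 2π × 1434/60 = 150.2 rad/s
τ = P/ω = 120000/150.2 = 799 N·m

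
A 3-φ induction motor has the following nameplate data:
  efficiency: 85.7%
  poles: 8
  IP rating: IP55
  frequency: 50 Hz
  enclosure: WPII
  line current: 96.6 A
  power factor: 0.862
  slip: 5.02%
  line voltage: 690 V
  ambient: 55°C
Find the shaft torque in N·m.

1140 N·m

P_in = √3·V·I·cosφ = 1.732 × 690 × 96.6 × 0.862 = 99513 W
P_out = η·P_in = 0.857 × 99513 = 85283 W
n_s = 120×50/8 = 750 rpm; n = 750×(1−0.0502) = 712 rpm
ω = 2π×712/60 = 74.56 rad/s
τ = P_out/ω = 85283/74.56 = 1140 N·m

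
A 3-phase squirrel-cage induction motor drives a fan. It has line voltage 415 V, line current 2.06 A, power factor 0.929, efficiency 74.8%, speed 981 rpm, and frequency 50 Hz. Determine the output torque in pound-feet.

7.39 lb·ft

P_in = √3·V·I·cosφ = 1.732 × 415 × 2.06 × 0.929 = 1376 W
P_out = η·P_in = 0.748 × 1376 = 1029 W
n = 981 rpm
ω = 2π×981/60 = 102.7 rad/s
τ = P_out/ω = 1029/102.7 = 10.02 N·m
In lb·ft: 10.02/1.356 = 7.39 lb·ft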